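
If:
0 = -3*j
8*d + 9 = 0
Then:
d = -9/8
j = 0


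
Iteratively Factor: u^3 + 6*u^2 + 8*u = (u + 4)*(u^2 + 2*u) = (u + 2)*(u + 4)*(u)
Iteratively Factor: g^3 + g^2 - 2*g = (g + 2)*(g^2 - g) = (g - 1)*(g + 2)*(g)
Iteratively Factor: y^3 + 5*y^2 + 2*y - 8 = (y - 1)*(y^2 + 6*y + 8) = (y - 1)*(y + 4)*(y + 2)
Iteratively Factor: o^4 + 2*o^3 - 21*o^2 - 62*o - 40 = (o - 5)*(o^3 + 7*o^2 + 14*o + 8) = (o - 5)*(o + 4)*(o^2 + 3*o + 2) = (o - 5)*(o + 1)*(o + 4)*(o + 2)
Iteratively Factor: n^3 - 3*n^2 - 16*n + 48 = (n - 4)*(n^2 + n - 12) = (n - 4)*(n - 3)*(n + 4)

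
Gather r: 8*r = 8*r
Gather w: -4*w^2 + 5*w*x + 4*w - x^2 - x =-4*w^2 + w*(5*x + 4) - x^2 - x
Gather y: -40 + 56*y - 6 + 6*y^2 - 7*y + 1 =6*y^2 + 49*y - 45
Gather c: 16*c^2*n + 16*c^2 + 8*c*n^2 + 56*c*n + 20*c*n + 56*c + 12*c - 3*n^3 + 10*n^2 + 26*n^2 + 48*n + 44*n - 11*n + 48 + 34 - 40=c^2*(16*n + 16) + c*(8*n^2 + 76*n + 68) - 3*n^3 + 36*n^2 + 81*n + 42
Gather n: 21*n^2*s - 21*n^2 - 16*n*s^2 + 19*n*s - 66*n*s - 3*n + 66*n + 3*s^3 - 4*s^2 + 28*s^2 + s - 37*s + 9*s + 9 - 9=n^2*(21*s - 21) + n*(-16*s^2 - 47*s + 63) + 3*s^3 + 24*s^2 - 27*s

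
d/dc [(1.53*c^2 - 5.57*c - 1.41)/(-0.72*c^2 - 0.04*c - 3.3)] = (-4.0716*c^2 - 12.1284*c + 18.3246)/(0.5184*c^4 + 0.0576*c^3 + 4.7536*c^2 + 0.264*c + 10.89)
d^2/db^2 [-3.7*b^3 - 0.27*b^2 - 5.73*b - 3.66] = -22.2*b - 0.54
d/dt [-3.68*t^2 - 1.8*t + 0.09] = -7.36*t - 1.8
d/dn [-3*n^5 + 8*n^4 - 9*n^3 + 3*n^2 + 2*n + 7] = -15*n^4 + 32*n^3 - 27*n^2 + 6*n + 2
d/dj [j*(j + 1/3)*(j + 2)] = 3*j^2 + 14*j/3 + 2/3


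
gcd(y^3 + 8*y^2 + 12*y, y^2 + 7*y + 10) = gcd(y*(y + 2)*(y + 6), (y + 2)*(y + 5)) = y + 2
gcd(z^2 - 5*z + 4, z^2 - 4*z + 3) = z - 1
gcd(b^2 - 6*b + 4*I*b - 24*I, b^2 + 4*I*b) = b + 4*I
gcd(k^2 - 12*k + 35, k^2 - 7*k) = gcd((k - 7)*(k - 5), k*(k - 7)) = k - 7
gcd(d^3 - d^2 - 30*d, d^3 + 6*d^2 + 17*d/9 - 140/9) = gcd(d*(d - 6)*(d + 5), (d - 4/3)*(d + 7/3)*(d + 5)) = d + 5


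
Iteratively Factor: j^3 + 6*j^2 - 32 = (j - 2)*(j^2 + 8*j + 16) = (j - 2)*(j + 4)*(j + 4)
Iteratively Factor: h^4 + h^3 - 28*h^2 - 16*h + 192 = (h + 4)*(h^3 - 3*h^2 - 16*h + 48) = (h + 4)^2*(h^2 - 7*h + 12) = (h - 3)*(h + 4)^2*(h - 4)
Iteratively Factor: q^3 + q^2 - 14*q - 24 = (q + 2)*(q^2 - q - 12) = (q + 2)*(q + 3)*(q - 4)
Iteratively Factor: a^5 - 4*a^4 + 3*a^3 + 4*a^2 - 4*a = (a - 1)*(a^4 - 3*a^3 + 4*a) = (a - 1)*(a + 1)*(a^3 - 4*a^2 + 4*a) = a*(a - 1)*(a + 1)*(a^2 - 4*a + 4) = a*(a - 2)*(a - 1)*(a + 1)*(a - 2)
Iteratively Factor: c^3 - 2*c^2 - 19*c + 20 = (c - 1)*(c^2 - c - 20) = (c - 5)*(c - 1)*(c + 4)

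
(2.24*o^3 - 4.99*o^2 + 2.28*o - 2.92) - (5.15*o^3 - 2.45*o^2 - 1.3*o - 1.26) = -2.91*o^3 - 2.54*o^2 + 3.58*o - 1.66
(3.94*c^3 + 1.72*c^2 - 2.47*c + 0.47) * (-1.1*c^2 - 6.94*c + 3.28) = -4.334*c^5 - 29.2356*c^4 + 3.7034*c^3 + 22.2664*c^2 - 11.3634*c + 1.5416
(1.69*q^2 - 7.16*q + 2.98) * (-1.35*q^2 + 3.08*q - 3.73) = -2.2815*q^4 + 14.8712*q^3 - 32.3795*q^2 + 35.8852*q - 11.1154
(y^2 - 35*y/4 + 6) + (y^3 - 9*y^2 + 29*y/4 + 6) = y^3 - 8*y^2 - 3*y/2 + 12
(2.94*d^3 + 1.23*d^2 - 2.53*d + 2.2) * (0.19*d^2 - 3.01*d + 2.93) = 0.5586*d^5 - 8.6157*d^4 + 4.4312*d^3 + 11.6372*d^2 - 14.0349*d + 6.446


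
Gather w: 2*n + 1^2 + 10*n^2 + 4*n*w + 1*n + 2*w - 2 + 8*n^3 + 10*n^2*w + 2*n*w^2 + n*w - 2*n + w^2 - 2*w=8*n^3 + 10*n^2 + n + w^2*(2*n + 1) + w*(10*n^2 + 5*n) - 1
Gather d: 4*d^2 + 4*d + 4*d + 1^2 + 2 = 4*d^2 + 8*d + 3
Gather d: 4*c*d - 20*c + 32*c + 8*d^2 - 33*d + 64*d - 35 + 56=12*c + 8*d^2 + d*(4*c + 31) + 21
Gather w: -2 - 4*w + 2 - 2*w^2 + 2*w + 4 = -2*w^2 - 2*w + 4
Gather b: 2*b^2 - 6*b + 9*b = 2*b^2 + 3*b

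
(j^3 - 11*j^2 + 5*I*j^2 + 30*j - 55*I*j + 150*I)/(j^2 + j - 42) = (j^2 + 5*j*(-1 + I) - 25*I)/(j + 7)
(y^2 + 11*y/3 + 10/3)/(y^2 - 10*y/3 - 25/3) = (y + 2)/(y - 5)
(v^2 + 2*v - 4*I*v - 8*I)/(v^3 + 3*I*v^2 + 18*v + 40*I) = (v + 2)/(v^2 + 7*I*v - 10)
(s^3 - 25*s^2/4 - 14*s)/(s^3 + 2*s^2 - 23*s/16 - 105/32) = 8*s*(s - 8)/(8*s^2 + 2*s - 15)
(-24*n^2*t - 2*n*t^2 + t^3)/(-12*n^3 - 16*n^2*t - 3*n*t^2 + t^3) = t*(4*n + t)/(2*n^2 + 3*n*t + t^2)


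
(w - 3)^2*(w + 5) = w^3 - w^2 - 21*w + 45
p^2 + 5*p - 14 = (p - 2)*(p + 7)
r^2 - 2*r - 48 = (r - 8)*(r + 6)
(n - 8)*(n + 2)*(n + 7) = n^3 + n^2 - 58*n - 112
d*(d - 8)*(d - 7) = d^3 - 15*d^2 + 56*d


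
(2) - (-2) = 4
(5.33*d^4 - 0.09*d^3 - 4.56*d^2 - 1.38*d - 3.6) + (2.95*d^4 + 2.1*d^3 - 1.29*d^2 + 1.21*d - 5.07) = 8.28*d^4 + 2.01*d^3 - 5.85*d^2 - 0.17*d - 8.67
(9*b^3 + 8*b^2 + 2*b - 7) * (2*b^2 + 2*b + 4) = 18*b^5 + 34*b^4 + 56*b^3 + 22*b^2 - 6*b - 28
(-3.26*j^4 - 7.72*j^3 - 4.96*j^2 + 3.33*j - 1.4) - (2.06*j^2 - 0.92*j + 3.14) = -3.26*j^4 - 7.72*j^3 - 7.02*j^2 + 4.25*j - 4.54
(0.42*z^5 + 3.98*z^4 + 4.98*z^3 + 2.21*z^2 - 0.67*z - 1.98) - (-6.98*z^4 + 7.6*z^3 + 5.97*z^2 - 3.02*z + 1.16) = 0.42*z^5 + 10.96*z^4 - 2.62*z^3 - 3.76*z^2 + 2.35*z - 3.14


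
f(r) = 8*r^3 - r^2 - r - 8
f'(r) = 24*r^2 - 2*r - 1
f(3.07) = 210.98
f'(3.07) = 219.06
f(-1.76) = -52.95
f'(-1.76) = 76.86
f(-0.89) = -13.54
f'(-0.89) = 19.79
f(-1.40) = -30.51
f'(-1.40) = 48.84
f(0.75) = -5.94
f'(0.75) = 11.00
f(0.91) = -3.71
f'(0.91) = 17.05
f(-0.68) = -10.30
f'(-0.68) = 11.46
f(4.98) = 950.27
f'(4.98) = 584.25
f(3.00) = 196.00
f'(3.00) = 209.00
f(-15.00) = -27218.00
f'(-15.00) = 5429.00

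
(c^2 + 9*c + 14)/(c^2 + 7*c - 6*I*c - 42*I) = (c + 2)/(c - 6*I)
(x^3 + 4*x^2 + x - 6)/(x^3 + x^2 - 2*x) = (x + 3)/x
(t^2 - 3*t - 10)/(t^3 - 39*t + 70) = (t + 2)/(t^2 + 5*t - 14)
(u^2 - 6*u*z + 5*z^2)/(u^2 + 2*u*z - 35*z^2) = (u - z)/(u + 7*z)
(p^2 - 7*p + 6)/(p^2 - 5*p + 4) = (p - 6)/(p - 4)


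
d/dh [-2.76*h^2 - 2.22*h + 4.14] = -5.52*h - 2.22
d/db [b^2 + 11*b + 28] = 2*b + 11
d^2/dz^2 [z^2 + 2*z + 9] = 2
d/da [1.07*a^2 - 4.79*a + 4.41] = 2.14*a - 4.79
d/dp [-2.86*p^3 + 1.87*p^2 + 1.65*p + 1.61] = -8.58*p^2 + 3.74*p + 1.65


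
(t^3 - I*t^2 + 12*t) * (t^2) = t^5 - I*t^4 + 12*t^3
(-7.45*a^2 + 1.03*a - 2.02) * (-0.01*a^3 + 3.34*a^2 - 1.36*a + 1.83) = 0.0745*a^5 - 24.8933*a^4 + 13.5924*a^3 - 21.7811*a^2 + 4.6321*a - 3.6966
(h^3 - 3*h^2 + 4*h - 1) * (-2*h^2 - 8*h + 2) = -2*h^5 - 2*h^4 + 18*h^3 - 36*h^2 + 16*h - 2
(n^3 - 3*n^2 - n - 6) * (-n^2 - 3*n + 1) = -n^5 + 11*n^3 + 6*n^2 + 17*n - 6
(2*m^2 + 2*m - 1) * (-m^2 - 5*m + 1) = -2*m^4 - 12*m^3 - 7*m^2 + 7*m - 1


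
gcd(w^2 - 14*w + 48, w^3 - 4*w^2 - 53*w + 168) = w - 8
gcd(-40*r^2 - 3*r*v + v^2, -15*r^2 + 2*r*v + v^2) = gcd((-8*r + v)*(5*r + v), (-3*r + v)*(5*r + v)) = 5*r + v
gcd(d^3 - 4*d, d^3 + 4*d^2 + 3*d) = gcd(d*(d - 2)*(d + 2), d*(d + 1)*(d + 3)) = d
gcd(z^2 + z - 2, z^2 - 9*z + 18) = 1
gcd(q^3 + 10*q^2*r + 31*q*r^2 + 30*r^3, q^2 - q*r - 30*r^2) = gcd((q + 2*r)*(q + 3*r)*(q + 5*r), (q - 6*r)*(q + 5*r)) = q + 5*r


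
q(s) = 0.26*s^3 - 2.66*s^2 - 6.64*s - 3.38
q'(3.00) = -15.58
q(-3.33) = -20.37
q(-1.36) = 0.08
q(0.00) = -3.38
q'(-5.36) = 44.28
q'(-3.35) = 19.94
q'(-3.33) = 19.72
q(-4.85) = -63.41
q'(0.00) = -6.64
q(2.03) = -25.65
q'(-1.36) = 2.04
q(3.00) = -40.22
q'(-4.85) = 37.51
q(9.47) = -84.00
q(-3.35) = -20.76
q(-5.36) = -84.25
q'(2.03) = -14.23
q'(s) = 0.78*s^2 - 5.32*s - 6.64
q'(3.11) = -15.64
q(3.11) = -41.94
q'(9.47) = 12.93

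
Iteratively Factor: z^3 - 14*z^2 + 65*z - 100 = (z - 5)*(z^2 - 9*z + 20) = (z - 5)*(z - 4)*(z - 5)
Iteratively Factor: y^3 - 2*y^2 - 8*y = (y - 4)*(y^2 + 2*y) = (y - 4)*(y + 2)*(y)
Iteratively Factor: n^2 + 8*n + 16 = (n + 4)*(n + 4)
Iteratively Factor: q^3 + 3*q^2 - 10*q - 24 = (q + 4)*(q^2 - q - 6) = (q + 2)*(q + 4)*(q - 3)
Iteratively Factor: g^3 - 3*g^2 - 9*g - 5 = (g + 1)*(g^2 - 4*g - 5) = (g - 5)*(g + 1)*(g + 1)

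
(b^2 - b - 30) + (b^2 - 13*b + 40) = 2*b^2 - 14*b + 10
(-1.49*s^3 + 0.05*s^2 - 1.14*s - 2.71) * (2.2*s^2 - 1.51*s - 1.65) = -3.278*s^5 + 2.3599*s^4 - 0.125*s^3 - 4.3231*s^2 + 5.9731*s + 4.4715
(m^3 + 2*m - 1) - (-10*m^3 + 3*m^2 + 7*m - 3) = 11*m^3 - 3*m^2 - 5*m + 2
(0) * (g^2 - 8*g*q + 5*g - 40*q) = 0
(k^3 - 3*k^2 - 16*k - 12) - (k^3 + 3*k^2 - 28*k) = -6*k^2 + 12*k - 12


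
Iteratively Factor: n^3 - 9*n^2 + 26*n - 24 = (n - 3)*(n^2 - 6*n + 8) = (n - 3)*(n - 2)*(n - 4)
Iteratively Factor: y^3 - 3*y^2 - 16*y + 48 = (y - 4)*(y^2 + y - 12) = (y - 4)*(y + 4)*(y - 3)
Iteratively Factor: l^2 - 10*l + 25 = (l - 5)*(l - 5)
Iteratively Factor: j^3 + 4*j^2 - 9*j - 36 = (j + 3)*(j^2 + j - 12) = (j + 3)*(j + 4)*(j - 3)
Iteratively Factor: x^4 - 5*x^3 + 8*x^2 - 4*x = (x - 1)*(x^3 - 4*x^2 + 4*x) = x*(x - 1)*(x^2 - 4*x + 4) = x*(x - 2)*(x - 1)*(x - 2)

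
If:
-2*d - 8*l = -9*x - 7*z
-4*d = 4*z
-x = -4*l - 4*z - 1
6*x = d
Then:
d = 12/95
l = -9/76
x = 2/95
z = -12/95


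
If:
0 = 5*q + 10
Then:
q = -2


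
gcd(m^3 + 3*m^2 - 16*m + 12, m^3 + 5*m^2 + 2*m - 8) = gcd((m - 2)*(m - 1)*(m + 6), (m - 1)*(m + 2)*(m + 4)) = m - 1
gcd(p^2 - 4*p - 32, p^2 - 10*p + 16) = p - 8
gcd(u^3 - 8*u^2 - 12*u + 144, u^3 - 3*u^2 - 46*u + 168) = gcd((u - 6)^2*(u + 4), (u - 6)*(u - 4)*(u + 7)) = u - 6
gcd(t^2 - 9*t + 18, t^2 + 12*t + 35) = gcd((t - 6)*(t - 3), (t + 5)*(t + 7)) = 1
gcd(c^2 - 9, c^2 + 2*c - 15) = c - 3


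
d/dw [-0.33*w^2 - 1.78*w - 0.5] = -0.66*w - 1.78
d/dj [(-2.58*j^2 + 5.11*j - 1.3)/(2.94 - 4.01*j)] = (10.3458*j^2 - 15.1704*j + 9.8104)/(16.0801*j^2 - 23.5788*j + 8.6436)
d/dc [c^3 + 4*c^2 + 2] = c*(3*c + 8)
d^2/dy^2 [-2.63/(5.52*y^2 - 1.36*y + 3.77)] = (160.274304*y^2 - 39.487872*y - 2.63*(11.04*y - 1.36)*(22.08*y - 2.72) + 109.462704)/(5.52*y^2 - 1.36*y + 3.77)^3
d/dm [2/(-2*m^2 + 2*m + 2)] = (2*m - 1)/(-m^2 + m + 1)^2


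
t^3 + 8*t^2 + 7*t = t*(t + 1)*(t + 7)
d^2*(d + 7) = d^3 + 7*d^2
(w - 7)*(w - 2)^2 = w^3 - 11*w^2 + 32*w - 28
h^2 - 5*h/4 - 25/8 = (h - 5/2)*(h + 5/4)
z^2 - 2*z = z*(z - 2)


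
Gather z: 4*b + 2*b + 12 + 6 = 6*b + 18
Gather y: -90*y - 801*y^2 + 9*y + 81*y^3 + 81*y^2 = 81*y^3 - 720*y^2 - 81*y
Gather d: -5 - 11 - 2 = -18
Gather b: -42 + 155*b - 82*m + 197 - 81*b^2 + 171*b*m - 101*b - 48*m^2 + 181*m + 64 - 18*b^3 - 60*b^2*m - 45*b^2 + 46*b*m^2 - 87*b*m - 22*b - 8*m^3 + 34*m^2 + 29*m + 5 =-18*b^3 + b^2*(-60*m - 126) + b*(46*m^2 + 84*m + 32) - 8*m^3 - 14*m^2 + 128*m + 224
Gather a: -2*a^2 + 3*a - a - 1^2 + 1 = -2*a^2 + 2*a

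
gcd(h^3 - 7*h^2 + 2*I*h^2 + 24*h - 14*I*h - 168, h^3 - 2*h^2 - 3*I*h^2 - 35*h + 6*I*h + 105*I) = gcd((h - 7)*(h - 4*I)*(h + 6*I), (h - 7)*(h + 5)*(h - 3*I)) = h - 7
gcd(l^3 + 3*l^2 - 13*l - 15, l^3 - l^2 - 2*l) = l + 1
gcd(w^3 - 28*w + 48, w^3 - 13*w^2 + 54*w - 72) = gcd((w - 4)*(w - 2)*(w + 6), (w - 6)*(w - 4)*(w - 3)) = w - 4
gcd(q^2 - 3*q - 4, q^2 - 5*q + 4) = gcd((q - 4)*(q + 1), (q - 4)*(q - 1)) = q - 4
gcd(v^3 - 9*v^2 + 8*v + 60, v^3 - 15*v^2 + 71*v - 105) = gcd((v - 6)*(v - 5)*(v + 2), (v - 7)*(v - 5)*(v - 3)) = v - 5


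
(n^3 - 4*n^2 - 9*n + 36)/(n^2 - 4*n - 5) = (-n^3 + 4*n^2 + 9*n - 36)/(-n^2 + 4*n + 5)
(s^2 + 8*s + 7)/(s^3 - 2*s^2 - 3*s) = (s + 7)/(s*(s - 3))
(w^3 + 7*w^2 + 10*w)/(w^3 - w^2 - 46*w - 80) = w/(w - 8)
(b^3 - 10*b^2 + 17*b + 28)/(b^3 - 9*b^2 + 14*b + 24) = (b - 7)/(b - 6)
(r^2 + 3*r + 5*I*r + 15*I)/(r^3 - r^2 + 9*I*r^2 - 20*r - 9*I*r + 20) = (r + 3)/(r^2 + r*(-1 + 4*I) - 4*I)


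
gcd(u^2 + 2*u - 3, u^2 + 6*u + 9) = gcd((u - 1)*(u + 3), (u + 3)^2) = u + 3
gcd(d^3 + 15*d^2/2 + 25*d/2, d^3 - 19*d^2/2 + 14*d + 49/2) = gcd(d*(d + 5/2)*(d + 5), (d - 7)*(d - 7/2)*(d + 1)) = 1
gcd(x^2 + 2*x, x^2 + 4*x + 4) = x + 2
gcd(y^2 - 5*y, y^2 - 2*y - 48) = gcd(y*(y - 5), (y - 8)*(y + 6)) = 1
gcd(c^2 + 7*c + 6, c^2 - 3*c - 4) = c + 1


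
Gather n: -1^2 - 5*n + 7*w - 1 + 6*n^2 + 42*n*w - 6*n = 6*n^2 + n*(42*w - 11) + 7*w - 2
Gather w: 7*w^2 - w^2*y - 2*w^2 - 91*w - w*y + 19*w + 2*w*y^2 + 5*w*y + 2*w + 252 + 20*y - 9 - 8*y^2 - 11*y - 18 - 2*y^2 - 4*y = w^2*(5 - y) + w*(2*y^2 + 4*y - 70) - 10*y^2 + 5*y + 225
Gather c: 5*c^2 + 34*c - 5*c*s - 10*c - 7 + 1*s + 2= 5*c^2 + c*(24 - 5*s) + s - 5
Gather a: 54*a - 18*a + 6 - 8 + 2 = 36*a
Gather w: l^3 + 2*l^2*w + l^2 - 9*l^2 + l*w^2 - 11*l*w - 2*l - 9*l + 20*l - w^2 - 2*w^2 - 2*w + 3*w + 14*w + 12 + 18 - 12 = l^3 - 8*l^2 + 9*l + w^2*(l - 3) + w*(2*l^2 - 11*l + 15) + 18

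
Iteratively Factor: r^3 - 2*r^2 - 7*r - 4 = (r - 4)*(r^2 + 2*r + 1) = (r - 4)*(r + 1)*(r + 1)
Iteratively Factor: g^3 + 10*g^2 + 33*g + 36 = (g + 4)*(g^2 + 6*g + 9) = (g + 3)*(g + 4)*(g + 3)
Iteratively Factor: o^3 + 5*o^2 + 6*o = (o + 3)*(o^2 + 2*o) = (o + 2)*(o + 3)*(o)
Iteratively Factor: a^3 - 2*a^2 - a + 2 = (a - 1)*(a^2 - a - 2) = (a - 1)*(a + 1)*(a - 2)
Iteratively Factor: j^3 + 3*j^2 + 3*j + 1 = (j + 1)*(j^2 + 2*j + 1) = (j + 1)^2*(j + 1)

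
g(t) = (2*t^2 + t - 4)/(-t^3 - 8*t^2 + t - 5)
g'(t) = (4*t + 1)/(-t^3 - 8*t^2 + t - 5) + (2*t^2 + t - 4)*(3*t^2 + 16*t - 1)/(-t^3 - 8*t^2 + t - 5)^2 = (2*t^4 + 2*t^3 - 2*t^2 - 84*t - 1)/(t^6 + 16*t^5 + 62*t^4 - 6*t^3 + 81*t^2 - 10*t + 25)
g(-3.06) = -0.21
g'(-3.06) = 0.12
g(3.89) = -0.17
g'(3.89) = 0.01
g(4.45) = -0.16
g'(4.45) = 0.01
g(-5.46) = -0.58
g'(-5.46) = 0.25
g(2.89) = -0.17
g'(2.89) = -0.01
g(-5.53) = -0.60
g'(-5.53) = 0.26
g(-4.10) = -0.34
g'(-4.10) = 0.13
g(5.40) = -0.15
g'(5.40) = 0.01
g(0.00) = 0.80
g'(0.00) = -0.04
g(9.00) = -0.12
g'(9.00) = 0.01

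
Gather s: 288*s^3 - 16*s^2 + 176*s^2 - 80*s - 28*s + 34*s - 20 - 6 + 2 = 288*s^3 + 160*s^2 - 74*s - 24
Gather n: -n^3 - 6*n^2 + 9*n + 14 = -n^3 - 6*n^2 + 9*n + 14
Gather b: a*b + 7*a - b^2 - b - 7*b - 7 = 7*a - b^2 + b*(a - 8) - 7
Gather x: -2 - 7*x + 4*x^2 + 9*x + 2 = 4*x^2 + 2*x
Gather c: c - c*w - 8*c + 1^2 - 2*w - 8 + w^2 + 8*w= c*(-w - 7) + w^2 + 6*w - 7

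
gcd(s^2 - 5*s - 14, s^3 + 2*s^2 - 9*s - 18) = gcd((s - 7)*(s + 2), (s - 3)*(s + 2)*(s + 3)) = s + 2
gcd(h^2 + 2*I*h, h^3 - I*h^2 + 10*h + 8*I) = h + 2*I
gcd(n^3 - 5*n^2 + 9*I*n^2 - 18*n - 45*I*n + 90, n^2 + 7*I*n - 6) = n + 6*I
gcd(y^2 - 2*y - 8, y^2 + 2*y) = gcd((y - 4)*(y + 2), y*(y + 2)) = y + 2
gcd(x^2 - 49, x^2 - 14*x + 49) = x - 7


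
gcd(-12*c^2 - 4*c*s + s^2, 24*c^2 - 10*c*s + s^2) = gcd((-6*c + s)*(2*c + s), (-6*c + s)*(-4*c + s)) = -6*c + s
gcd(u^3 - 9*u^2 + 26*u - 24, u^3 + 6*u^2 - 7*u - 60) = u - 3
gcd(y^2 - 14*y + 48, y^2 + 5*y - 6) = 1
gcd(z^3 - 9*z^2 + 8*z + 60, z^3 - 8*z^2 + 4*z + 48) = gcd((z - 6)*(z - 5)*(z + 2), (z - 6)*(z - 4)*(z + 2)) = z^2 - 4*z - 12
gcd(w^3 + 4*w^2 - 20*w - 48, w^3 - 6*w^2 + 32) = w^2 - 2*w - 8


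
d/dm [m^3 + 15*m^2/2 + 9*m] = 3*m^2 + 15*m + 9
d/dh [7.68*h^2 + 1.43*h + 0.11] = 15.36*h + 1.43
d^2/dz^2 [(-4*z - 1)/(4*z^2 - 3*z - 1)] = -2/(z^3 - 3*z^2 + 3*z - 1)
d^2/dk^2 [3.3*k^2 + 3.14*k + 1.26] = 6.60000000000000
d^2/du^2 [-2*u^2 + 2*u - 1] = -4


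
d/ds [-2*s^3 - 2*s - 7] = -6*s^2 - 2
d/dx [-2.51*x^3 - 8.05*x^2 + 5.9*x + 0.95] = -7.53*x^2 - 16.1*x + 5.9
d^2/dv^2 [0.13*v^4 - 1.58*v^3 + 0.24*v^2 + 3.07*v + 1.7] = 1.56*v^2 - 9.48*v + 0.48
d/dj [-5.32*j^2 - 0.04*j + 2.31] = -10.64*j - 0.04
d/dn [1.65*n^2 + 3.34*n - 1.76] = 3.3*n + 3.34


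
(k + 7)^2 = k^2 + 14*k + 49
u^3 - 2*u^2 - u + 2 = (u - 2)*(u - 1)*(u + 1)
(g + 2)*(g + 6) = g^2 + 8*g + 12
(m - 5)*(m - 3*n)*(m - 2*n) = m^3 - 5*m^2*n - 5*m^2 + 6*m*n^2 + 25*m*n - 30*n^2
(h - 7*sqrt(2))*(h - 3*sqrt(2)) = h^2 - 10*sqrt(2)*h + 42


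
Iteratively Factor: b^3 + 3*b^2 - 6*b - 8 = (b + 4)*(b^2 - b - 2) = (b - 2)*(b + 4)*(b + 1)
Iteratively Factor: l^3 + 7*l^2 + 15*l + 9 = (l + 3)*(l^2 + 4*l + 3) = (l + 3)^2*(l + 1)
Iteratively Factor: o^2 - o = (o - 1)*(o)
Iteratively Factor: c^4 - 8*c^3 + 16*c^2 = (c - 4)*(c^3 - 4*c^2) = (c - 4)^2*(c^2) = c*(c - 4)^2*(c)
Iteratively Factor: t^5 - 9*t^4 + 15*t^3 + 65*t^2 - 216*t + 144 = (t - 3)*(t^4 - 6*t^3 - 3*t^2 + 56*t - 48) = (t - 4)*(t - 3)*(t^3 - 2*t^2 - 11*t + 12) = (t - 4)*(t - 3)*(t + 3)*(t^2 - 5*t + 4) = (t - 4)^2*(t - 3)*(t + 3)*(t - 1)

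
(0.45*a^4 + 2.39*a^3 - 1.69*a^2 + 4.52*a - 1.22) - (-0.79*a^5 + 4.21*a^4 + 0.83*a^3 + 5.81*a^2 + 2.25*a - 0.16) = 0.79*a^5 - 3.76*a^4 + 1.56*a^3 - 7.5*a^2 + 2.27*a - 1.06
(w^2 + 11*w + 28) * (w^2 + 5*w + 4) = w^4 + 16*w^3 + 87*w^2 + 184*w + 112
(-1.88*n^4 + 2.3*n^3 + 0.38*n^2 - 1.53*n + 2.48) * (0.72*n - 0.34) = -1.3536*n^5 + 2.2952*n^4 - 0.5084*n^3 - 1.2308*n^2 + 2.3058*n - 0.8432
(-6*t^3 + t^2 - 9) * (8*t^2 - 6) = -48*t^5 + 8*t^4 + 36*t^3 - 78*t^2 + 54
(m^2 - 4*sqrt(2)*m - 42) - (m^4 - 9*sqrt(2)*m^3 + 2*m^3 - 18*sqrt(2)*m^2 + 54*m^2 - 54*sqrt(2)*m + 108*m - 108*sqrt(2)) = -m^4 - 2*m^3 + 9*sqrt(2)*m^3 - 53*m^2 + 18*sqrt(2)*m^2 - 108*m + 50*sqrt(2)*m - 42 + 108*sqrt(2)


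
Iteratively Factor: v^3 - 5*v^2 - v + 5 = (v - 1)*(v^2 - 4*v - 5) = (v - 5)*(v - 1)*(v + 1)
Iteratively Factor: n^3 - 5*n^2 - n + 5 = (n - 1)*(n^2 - 4*n - 5) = (n - 5)*(n - 1)*(n + 1)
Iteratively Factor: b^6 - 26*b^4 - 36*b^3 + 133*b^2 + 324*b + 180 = (b + 3)*(b^5 - 3*b^4 - 17*b^3 + 15*b^2 + 88*b + 60) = (b + 2)*(b + 3)*(b^4 - 5*b^3 - 7*b^2 + 29*b + 30) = (b - 5)*(b + 2)*(b + 3)*(b^3 - 7*b - 6) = (b - 5)*(b + 2)^2*(b + 3)*(b^2 - 2*b - 3) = (b - 5)*(b + 1)*(b + 2)^2*(b + 3)*(b - 3)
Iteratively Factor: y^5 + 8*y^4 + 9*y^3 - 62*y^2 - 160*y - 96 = (y + 1)*(y^4 + 7*y^3 + 2*y^2 - 64*y - 96) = (y + 1)*(y + 2)*(y^3 + 5*y^2 - 8*y - 48) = (y + 1)*(y + 2)*(y + 4)*(y^2 + y - 12) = (y - 3)*(y + 1)*(y + 2)*(y + 4)*(y + 4)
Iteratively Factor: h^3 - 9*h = (h)*(h^2 - 9) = h*(h - 3)*(h + 3)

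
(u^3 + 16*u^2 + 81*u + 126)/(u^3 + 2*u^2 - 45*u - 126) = (u + 7)/(u - 7)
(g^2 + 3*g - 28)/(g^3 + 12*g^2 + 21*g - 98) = (g - 4)/(g^2 + 5*g - 14)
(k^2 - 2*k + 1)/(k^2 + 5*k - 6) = (k - 1)/(k + 6)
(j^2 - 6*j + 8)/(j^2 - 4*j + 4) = (j - 4)/(j - 2)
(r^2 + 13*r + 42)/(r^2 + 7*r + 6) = (r + 7)/(r + 1)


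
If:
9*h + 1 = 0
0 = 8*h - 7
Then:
No Solution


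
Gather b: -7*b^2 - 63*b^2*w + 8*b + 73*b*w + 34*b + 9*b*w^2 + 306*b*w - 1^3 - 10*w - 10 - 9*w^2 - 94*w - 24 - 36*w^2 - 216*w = b^2*(-63*w - 7) + b*(9*w^2 + 379*w + 42) - 45*w^2 - 320*w - 35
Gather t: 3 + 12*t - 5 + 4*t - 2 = 16*t - 4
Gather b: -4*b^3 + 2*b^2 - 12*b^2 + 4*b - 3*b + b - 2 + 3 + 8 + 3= -4*b^3 - 10*b^2 + 2*b + 12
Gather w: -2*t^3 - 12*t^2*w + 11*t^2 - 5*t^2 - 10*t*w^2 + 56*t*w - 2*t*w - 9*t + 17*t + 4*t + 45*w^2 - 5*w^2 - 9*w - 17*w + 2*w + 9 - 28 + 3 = -2*t^3 + 6*t^2 + 12*t + w^2*(40 - 10*t) + w*(-12*t^2 + 54*t - 24) - 16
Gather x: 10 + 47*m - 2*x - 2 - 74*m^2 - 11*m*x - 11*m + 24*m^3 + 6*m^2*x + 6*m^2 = 24*m^3 - 68*m^2 + 36*m + x*(6*m^2 - 11*m - 2) + 8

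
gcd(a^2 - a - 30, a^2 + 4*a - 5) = a + 5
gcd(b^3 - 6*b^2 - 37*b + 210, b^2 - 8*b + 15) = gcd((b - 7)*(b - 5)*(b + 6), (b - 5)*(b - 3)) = b - 5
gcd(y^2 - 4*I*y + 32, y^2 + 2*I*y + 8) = y + 4*I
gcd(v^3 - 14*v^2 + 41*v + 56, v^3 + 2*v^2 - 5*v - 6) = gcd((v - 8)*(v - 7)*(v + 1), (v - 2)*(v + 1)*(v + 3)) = v + 1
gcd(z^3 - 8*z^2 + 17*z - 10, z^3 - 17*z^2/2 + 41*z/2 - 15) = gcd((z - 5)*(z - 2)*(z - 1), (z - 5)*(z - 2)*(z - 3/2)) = z^2 - 7*z + 10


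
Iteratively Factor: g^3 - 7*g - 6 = (g + 2)*(g^2 - 2*g - 3) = (g + 1)*(g + 2)*(g - 3)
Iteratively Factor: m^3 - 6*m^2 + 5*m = (m - 1)*(m^2 - 5*m) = (m - 5)*(m - 1)*(m)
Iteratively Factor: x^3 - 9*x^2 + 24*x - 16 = (x - 4)*(x^2 - 5*x + 4) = (x - 4)*(x - 1)*(x - 4)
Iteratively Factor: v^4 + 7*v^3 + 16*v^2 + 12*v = (v + 2)*(v^3 + 5*v^2 + 6*v) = v*(v + 2)*(v^2 + 5*v + 6) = v*(v + 2)*(v + 3)*(v + 2)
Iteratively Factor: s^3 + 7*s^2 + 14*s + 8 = (s + 1)*(s^2 + 6*s + 8) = (s + 1)*(s + 4)*(s + 2)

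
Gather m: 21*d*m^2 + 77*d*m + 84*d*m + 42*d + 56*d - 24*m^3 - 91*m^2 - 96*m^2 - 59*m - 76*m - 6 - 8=98*d - 24*m^3 + m^2*(21*d - 187) + m*(161*d - 135) - 14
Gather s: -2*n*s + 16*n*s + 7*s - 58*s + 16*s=s*(14*n - 35)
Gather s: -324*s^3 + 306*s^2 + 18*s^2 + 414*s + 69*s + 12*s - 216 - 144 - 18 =-324*s^3 + 324*s^2 + 495*s - 378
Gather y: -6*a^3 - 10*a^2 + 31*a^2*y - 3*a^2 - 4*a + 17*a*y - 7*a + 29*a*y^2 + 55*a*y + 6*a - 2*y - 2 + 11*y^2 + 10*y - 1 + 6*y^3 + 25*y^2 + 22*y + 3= -6*a^3 - 13*a^2 - 5*a + 6*y^3 + y^2*(29*a + 36) + y*(31*a^2 + 72*a + 30)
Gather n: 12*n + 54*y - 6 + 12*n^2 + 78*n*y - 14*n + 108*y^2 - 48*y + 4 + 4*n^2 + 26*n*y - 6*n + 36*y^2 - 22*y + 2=16*n^2 + n*(104*y - 8) + 144*y^2 - 16*y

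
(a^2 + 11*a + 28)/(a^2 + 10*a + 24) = (a + 7)/(a + 6)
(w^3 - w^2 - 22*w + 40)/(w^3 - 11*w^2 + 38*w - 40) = (w + 5)/(w - 5)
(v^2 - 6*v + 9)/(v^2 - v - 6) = (v - 3)/(v + 2)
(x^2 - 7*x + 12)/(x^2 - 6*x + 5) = (x^2 - 7*x + 12)/(x^2 - 6*x + 5)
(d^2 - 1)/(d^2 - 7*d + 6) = (d + 1)/(d - 6)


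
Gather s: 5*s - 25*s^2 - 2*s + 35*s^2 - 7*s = 10*s^2 - 4*s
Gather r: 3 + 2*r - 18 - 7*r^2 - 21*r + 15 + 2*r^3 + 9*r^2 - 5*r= 2*r^3 + 2*r^2 - 24*r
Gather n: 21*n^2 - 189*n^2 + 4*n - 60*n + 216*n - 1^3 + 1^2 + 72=-168*n^2 + 160*n + 72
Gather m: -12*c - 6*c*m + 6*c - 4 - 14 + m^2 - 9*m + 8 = -6*c + m^2 + m*(-6*c - 9) - 10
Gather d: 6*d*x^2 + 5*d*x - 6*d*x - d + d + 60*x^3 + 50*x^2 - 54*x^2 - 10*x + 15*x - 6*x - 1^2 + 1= d*(6*x^2 - x) + 60*x^3 - 4*x^2 - x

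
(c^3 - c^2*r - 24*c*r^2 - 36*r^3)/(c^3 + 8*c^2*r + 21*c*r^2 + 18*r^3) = (c - 6*r)/(c + 3*r)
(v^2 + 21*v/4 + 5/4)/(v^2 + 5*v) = (v + 1/4)/v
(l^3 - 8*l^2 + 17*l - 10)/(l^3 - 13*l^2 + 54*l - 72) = (l^3 - 8*l^2 + 17*l - 10)/(l^3 - 13*l^2 + 54*l - 72)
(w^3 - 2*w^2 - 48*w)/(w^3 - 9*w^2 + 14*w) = (w^2 - 2*w - 48)/(w^2 - 9*w + 14)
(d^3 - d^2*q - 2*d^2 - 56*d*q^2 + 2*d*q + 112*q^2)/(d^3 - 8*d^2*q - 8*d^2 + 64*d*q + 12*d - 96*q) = (d + 7*q)/(d - 6)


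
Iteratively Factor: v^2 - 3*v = (v - 3)*(v)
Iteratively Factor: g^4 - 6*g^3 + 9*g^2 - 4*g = (g - 4)*(g^3 - 2*g^2 + g) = (g - 4)*(g - 1)*(g^2 - g) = g*(g - 4)*(g - 1)*(g - 1)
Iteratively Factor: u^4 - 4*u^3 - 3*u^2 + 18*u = (u - 3)*(u^3 - u^2 - 6*u) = (u - 3)*(u + 2)*(u^2 - 3*u) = (u - 3)^2*(u + 2)*(u)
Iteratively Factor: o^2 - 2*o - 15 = (o + 3)*(o - 5)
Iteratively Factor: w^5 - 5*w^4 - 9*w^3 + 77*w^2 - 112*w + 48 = (w + 4)*(w^4 - 9*w^3 + 27*w^2 - 31*w + 12) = (w - 1)*(w + 4)*(w^3 - 8*w^2 + 19*w - 12) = (w - 4)*(w - 1)*(w + 4)*(w^2 - 4*w + 3) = (w - 4)*(w - 3)*(w - 1)*(w + 4)*(w - 1)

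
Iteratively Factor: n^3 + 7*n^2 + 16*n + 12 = (n + 2)*(n^2 + 5*n + 6) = (n + 2)^2*(n + 3)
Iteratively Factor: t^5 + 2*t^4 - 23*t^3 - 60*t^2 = (t + 3)*(t^4 - t^3 - 20*t^2) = (t + 3)*(t + 4)*(t^3 - 5*t^2) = t*(t + 3)*(t + 4)*(t^2 - 5*t) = t^2*(t + 3)*(t + 4)*(t - 5)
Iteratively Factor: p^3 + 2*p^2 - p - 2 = (p - 1)*(p^2 + 3*p + 2) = (p - 1)*(p + 1)*(p + 2)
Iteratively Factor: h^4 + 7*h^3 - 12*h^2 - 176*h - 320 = (h + 4)*(h^3 + 3*h^2 - 24*h - 80) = (h + 4)^2*(h^2 - h - 20) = (h - 5)*(h + 4)^2*(h + 4)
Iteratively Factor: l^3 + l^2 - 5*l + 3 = (l + 3)*(l^2 - 2*l + 1) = (l - 1)*(l + 3)*(l - 1)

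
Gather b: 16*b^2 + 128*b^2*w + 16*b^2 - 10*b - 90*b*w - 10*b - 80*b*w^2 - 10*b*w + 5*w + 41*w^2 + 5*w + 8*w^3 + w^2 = b^2*(128*w + 32) + b*(-80*w^2 - 100*w - 20) + 8*w^3 + 42*w^2 + 10*w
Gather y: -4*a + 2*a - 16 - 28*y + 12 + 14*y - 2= -2*a - 14*y - 6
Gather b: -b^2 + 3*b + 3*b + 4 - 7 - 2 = -b^2 + 6*b - 5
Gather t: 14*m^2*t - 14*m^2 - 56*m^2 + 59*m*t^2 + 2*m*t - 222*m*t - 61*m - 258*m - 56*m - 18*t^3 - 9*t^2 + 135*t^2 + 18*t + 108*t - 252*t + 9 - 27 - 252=-70*m^2 - 375*m - 18*t^3 + t^2*(59*m + 126) + t*(14*m^2 - 220*m - 126) - 270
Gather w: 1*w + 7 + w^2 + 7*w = w^2 + 8*w + 7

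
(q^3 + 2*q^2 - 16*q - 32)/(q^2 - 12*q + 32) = (q^2 + 6*q + 8)/(q - 8)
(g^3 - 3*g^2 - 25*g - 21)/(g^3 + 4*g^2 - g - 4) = (g^2 - 4*g - 21)/(g^2 + 3*g - 4)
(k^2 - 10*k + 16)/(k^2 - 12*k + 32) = (k - 2)/(k - 4)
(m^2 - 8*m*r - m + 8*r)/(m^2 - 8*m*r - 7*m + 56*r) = (m - 1)/(m - 7)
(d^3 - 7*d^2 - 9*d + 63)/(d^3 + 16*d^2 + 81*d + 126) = (d^2 - 10*d + 21)/(d^2 + 13*d + 42)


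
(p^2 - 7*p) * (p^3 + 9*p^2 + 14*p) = p^5 + 2*p^4 - 49*p^3 - 98*p^2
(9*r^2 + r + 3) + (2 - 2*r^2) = 7*r^2 + r + 5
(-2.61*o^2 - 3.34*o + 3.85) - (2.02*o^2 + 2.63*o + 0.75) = -4.63*o^2 - 5.97*o + 3.1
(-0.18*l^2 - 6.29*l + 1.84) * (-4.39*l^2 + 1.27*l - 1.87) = 0.7902*l^4 + 27.3845*l^3 - 15.7293*l^2 + 14.0991*l - 3.4408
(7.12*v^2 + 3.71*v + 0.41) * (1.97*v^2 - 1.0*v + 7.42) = 14.0264*v^4 + 0.1887*v^3 + 49.9281*v^2 + 27.1182*v + 3.0422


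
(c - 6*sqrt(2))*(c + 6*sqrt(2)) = c^2 - 72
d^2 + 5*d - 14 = (d - 2)*(d + 7)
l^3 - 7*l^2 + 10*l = l*(l - 5)*(l - 2)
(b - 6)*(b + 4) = b^2 - 2*b - 24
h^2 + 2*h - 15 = (h - 3)*(h + 5)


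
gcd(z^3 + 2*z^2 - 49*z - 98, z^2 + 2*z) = z + 2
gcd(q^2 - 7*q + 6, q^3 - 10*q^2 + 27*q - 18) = q^2 - 7*q + 6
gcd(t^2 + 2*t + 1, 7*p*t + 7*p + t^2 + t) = t + 1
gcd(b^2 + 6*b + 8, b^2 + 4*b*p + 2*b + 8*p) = b + 2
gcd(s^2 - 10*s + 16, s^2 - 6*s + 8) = s - 2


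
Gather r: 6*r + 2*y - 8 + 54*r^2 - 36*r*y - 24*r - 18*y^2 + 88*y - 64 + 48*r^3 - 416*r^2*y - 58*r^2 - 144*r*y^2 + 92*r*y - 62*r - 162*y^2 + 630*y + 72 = 48*r^3 + r^2*(-416*y - 4) + r*(-144*y^2 + 56*y - 80) - 180*y^2 + 720*y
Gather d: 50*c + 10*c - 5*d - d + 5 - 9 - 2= 60*c - 6*d - 6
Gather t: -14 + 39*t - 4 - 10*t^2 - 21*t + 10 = -10*t^2 + 18*t - 8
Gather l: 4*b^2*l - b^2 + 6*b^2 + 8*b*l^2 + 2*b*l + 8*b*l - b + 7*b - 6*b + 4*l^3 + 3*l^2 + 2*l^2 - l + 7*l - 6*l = 5*b^2 + 4*l^3 + l^2*(8*b + 5) + l*(4*b^2 + 10*b)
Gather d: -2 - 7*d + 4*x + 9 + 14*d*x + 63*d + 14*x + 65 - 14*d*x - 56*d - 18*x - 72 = 0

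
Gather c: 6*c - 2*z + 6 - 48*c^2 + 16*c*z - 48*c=-48*c^2 + c*(16*z - 42) - 2*z + 6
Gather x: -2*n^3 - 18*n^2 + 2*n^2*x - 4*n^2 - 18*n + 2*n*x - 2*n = -2*n^3 - 22*n^2 - 20*n + x*(2*n^2 + 2*n)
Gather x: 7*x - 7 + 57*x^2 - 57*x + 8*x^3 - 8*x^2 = 8*x^3 + 49*x^2 - 50*x - 7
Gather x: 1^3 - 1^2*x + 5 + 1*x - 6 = 0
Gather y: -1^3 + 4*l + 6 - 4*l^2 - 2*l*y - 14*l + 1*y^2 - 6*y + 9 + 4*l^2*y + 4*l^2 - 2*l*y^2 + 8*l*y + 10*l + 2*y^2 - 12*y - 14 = y^2*(3 - 2*l) + y*(4*l^2 + 6*l - 18)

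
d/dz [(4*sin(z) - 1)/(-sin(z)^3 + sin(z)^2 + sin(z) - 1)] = (8*sin(z)^2 + sin(z) + 3)/((sin(z) - 1)*cos(z)^3)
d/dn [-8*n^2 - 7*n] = -16*n - 7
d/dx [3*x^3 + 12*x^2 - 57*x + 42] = 9*x^2 + 24*x - 57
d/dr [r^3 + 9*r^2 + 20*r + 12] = 3*r^2 + 18*r + 20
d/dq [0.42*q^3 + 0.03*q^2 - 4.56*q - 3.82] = 1.26*q^2 + 0.06*q - 4.56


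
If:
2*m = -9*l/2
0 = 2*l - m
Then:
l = 0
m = 0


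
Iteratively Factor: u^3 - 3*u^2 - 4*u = (u + 1)*(u^2 - 4*u) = u*(u + 1)*(u - 4)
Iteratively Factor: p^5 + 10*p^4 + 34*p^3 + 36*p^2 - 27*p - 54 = (p + 3)*(p^4 + 7*p^3 + 13*p^2 - 3*p - 18) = (p + 2)*(p + 3)*(p^3 + 5*p^2 + 3*p - 9) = (p + 2)*(p + 3)^2*(p^2 + 2*p - 3) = (p - 1)*(p + 2)*(p + 3)^2*(p + 3)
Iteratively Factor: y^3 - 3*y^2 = (y)*(y^2 - 3*y) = y*(y - 3)*(y)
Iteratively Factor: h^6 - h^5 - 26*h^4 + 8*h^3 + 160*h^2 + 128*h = (h - 4)*(h^5 + 3*h^4 - 14*h^3 - 48*h^2 - 32*h) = (h - 4)*(h + 1)*(h^4 + 2*h^3 - 16*h^2 - 32*h) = h*(h - 4)*(h + 1)*(h^3 + 2*h^2 - 16*h - 32) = h*(h - 4)*(h + 1)*(h + 4)*(h^2 - 2*h - 8) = h*(h - 4)*(h + 1)*(h + 2)*(h + 4)*(h - 4)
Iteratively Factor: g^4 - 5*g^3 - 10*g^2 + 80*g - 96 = (g - 3)*(g^3 - 2*g^2 - 16*g + 32) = (g - 3)*(g + 4)*(g^2 - 6*g + 8) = (g - 4)*(g - 3)*(g + 4)*(g - 2)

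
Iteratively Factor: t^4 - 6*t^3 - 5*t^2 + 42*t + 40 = (t + 1)*(t^3 - 7*t^2 + 2*t + 40) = (t - 5)*(t + 1)*(t^2 - 2*t - 8) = (t - 5)*(t - 4)*(t + 1)*(t + 2)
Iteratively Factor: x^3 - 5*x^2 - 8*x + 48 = (x - 4)*(x^2 - x - 12) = (x - 4)*(x + 3)*(x - 4)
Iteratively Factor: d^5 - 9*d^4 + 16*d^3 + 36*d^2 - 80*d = (d - 5)*(d^4 - 4*d^3 - 4*d^2 + 16*d) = (d - 5)*(d - 2)*(d^3 - 2*d^2 - 8*d) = (d - 5)*(d - 4)*(d - 2)*(d^2 + 2*d) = d*(d - 5)*(d - 4)*(d - 2)*(d + 2)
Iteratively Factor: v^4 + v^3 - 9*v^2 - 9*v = (v)*(v^3 + v^2 - 9*v - 9) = v*(v + 1)*(v^2 - 9) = v*(v + 1)*(v + 3)*(v - 3)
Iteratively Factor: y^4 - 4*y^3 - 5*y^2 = (y - 5)*(y^3 + y^2) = y*(y - 5)*(y^2 + y) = y^2*(y - 5)*(y + 1)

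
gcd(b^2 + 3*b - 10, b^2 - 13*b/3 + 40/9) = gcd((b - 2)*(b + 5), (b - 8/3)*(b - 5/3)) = 1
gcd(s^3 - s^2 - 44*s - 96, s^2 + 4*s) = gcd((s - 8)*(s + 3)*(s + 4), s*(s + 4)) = s + 4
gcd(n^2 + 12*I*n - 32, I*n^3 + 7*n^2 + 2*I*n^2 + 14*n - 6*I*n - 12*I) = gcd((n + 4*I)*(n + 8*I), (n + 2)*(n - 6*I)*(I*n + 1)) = 1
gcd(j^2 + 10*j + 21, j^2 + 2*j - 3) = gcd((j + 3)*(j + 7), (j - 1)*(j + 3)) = j + 3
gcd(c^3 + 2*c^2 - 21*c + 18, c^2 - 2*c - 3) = c - 3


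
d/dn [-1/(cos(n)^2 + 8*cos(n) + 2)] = -2*(cos(n) + 4)*sin(n)/(cos(n)^2 + 8*cos(n) + 2)^2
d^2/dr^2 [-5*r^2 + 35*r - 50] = -10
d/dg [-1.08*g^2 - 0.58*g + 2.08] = -2.16*g - 0.58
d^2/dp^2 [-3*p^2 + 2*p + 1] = -6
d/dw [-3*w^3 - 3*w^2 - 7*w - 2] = -9*w^2 - 6*w - 7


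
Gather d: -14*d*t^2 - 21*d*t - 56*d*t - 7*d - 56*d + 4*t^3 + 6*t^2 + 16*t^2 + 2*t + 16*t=d*(-14*t^2 - 77*t - 63) + 4*t^3 + 22*t^2 + 18*t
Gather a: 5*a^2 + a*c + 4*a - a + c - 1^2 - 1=5*a^2 + a*(c + 3) + c - 2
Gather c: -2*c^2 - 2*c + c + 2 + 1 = -2*c^2 - c + 3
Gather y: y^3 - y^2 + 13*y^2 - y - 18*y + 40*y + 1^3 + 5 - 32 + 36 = y^3 + 12*y^2 + 21*y + 10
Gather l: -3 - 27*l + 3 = -27*l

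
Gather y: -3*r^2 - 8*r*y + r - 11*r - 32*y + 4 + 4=-3*r^2 - 10*r + y*(-8*r - 32) + 8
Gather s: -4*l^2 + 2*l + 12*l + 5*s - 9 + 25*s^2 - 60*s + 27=-4*l^2 + 14*l + 25*s^2 - 55*s + 18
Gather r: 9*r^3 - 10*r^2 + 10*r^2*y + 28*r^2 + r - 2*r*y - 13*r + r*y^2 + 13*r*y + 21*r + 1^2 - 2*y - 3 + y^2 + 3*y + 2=9*r^3 + r^2*(10*y + 18) + r*(y^2 + 11*y + 9) + y^2 + y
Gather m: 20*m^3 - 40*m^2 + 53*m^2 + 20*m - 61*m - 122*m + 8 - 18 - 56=20*m^3 + 13*m^2 - 163*m - 66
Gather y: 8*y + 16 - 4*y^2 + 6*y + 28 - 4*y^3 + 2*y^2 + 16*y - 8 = -4*y^3 - 2*y^2 + 30*y + 36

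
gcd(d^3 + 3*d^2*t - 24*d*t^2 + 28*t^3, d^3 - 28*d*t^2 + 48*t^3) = -d + 2*t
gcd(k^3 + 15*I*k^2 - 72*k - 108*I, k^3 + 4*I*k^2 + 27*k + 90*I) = k^2 + 9*I*k - 18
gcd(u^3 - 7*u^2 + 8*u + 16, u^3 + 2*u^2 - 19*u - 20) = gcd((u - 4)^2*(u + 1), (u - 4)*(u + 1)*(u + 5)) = u^2 - 3*u - 4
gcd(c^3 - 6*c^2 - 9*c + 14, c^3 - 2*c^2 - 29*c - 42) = c^2 - 5*c - 14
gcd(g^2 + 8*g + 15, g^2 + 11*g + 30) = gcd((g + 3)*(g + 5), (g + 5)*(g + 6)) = g + 5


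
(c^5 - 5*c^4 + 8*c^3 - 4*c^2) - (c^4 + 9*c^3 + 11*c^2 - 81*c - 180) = c^5 - 6*c^4 - c^3 - 15*c^2 + 81*c + 180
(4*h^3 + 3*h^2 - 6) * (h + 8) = 4*h^4 + 35*h^3 + 24*h^2 - 6*h - 48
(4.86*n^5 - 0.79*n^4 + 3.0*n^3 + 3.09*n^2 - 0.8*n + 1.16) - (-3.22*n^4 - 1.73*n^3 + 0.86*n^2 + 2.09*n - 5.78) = 4.86*n^5 + 2.43*n^4 + 4.73*n^3 + 2.23*n^2 - 2.89*n + 6.94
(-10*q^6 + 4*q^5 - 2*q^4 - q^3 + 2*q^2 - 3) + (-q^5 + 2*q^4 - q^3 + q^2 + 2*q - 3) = -10*q^6 + 3*q^5 - 2*q^3 + 3*q^2 + 2*q - 6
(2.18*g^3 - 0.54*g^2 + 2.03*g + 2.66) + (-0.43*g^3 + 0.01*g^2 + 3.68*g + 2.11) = 1.75*g^3 - 0.53*g^2 + 5.71*g + 4.77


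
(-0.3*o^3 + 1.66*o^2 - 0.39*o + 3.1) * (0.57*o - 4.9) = -0.171*o^4 + 2.4162*o^3 - 8.3563*o^2 + 3.678*o - 15.19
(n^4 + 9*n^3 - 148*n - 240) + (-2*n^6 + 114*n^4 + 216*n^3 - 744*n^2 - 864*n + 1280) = -2*n^6 + 115*n^4 + 225*n^3 - 744*n^2 - 1012*n + 1040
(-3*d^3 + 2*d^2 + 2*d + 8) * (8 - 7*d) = 21*d^4 - 38*d^3 + 2*d^2 - 40*d + 64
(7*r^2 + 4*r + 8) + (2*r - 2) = 7*r^2 + 6*r + 6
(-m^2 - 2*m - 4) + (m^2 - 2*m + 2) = -4*m - 2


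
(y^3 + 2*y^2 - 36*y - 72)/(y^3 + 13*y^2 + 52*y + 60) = (y - 6)/(y + 5)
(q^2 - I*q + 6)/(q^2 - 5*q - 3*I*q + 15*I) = (q + 2*I)/(q - 5)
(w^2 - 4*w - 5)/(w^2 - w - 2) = (w - 5)/(w - 2)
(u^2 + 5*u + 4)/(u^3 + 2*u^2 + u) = (u + 4)/(u*(u + 1))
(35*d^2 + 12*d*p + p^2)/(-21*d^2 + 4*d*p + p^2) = (5*d + p)/(-3*d + p)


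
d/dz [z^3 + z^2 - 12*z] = 3*z^2 + 2*z - 12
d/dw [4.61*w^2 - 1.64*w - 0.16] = 9.22*w - 1.64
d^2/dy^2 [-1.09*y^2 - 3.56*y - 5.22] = -2.18000000000000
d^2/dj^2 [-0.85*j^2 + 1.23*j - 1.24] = -1.70000000000000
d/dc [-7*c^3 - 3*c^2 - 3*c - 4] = -21*c^2 - 6*c - 3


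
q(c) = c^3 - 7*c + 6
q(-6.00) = -168.00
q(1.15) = -0.53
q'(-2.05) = 5.61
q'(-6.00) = 101.00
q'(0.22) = -6.85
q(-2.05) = 11.73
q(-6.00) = -168.00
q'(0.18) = -6.90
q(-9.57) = -803.48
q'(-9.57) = 267.75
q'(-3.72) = 34.52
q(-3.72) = -19.44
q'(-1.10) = -3.37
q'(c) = 3*c^2 - 7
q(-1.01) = 12.04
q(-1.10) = 12.37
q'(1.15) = -3.03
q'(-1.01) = -3.94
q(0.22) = 4.47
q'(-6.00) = 101.00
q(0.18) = 4.75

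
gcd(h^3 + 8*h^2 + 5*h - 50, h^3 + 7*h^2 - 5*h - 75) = h^2 + 10*h + 25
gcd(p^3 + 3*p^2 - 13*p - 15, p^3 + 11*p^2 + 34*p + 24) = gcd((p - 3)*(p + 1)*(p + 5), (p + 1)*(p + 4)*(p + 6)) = p + 1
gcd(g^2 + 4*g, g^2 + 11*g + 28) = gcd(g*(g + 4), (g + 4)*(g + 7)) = g + 4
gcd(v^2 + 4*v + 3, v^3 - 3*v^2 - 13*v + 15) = v + 3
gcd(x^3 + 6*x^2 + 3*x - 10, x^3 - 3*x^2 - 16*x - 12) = x + 2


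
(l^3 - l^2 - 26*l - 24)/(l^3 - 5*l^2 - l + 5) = (l^2 - 2*l - 24)/(l^2 - 6*l + 5)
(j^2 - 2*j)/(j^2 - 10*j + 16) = j/(j - 8)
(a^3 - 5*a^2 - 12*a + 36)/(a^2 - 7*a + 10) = (a^2 - 3*a - 18)/(a - 5)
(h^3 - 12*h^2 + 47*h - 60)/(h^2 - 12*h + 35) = (h^2 - 7*h + 12)/(h - 7)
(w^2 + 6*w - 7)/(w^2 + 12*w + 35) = (w - 1)/(w + 5)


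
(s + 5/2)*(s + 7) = s^2 + 19*s/2 + 35/2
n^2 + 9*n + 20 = (n + 4)*(n + 5)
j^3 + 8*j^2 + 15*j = j*(j + 3)*(j + 5)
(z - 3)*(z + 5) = z^2 + 2*z - 15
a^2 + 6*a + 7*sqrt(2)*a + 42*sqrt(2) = (a + 6)*(a + 7*sqrt(2))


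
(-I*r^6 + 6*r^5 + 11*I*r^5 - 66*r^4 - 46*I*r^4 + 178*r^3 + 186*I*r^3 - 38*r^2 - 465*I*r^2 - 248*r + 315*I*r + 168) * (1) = -I*r^6 + 6*r^5 + 11*I*r^5 - 66*r^4 - 46*I*r^4 + 178*r^3 + 186*I*r^3 - 38*r^2 - 465*I*r^2 - 248*r + 315*I*r + 168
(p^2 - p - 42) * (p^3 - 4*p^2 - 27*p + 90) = p^5 - 5*p^4 - 65*p^3 + 285*p^2 + 1044*p - 3780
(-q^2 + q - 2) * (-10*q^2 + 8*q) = 10*q^4 - 18*q^3 + 28*q^2 - 16*q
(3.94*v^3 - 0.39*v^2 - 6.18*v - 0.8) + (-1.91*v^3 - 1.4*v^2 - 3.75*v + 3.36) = 2.03*v^3 - 1.79*v^2 - 9.93*v + 2.56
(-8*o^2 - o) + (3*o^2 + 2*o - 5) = -5*o^2 + o - 5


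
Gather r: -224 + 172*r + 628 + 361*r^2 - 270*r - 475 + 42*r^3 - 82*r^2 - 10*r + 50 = 42*r^3 + 279*r^2 - 108*r - 21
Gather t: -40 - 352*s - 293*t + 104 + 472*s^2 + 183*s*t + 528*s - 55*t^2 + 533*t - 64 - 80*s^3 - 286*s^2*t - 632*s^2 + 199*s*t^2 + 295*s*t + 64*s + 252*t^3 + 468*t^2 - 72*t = -80*s^3 - 160*s^2 + 240*s + 252*t^3 + t^2*(199*s + 413) + t*(-286*s^2 + 478*s + 168)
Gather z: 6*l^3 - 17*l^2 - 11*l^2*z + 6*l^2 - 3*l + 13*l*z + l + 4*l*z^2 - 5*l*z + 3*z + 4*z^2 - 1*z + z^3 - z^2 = 6*l^3 - 11*l^2 - 2*l + z^3 + z^2*(4*l + 3) + z*(-11*l^2 + 8*l + 2)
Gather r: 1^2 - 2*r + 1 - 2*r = 2 - 4*r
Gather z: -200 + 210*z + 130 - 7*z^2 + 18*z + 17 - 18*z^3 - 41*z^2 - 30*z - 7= -18*z^3 - 48*z^2 + 198*z - 60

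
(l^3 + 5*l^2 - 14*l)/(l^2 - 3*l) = (l^2 + 5*l - 14)/(l - 3)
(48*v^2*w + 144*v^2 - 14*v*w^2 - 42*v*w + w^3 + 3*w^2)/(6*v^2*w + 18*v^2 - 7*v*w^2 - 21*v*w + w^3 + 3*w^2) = (8*v - w)/(v - w)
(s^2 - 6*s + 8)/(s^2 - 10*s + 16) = (s - 4)/(s - 8)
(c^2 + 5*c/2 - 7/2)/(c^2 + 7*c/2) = (c - 1)/c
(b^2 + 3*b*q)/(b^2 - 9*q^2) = b/(b - 3*q)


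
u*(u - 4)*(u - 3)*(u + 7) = u^4 - 37*u^2 + 84*u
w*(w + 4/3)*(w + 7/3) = w^3 + 11*w^2/3 + 28*w/9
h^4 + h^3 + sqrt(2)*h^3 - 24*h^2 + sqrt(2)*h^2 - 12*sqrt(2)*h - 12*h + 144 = (h - 3)*(h + 4)*(h - 2*sqrt(2))*(h + 3*sqrt(2))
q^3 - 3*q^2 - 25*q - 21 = (q - 7)*(q + 1)*(q + 3)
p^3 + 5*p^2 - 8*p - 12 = (p - 2)*(p + 1)*(p + 6)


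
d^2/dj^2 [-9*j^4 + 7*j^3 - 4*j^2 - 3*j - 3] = -108*j^2 + 42*j - 8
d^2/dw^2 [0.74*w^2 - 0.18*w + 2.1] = 1.48000000000000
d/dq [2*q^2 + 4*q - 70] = 4*q + 4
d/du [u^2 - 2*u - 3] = 2*u - 2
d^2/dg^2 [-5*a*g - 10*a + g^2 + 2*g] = 2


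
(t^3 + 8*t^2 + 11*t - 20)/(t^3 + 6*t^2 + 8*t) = (t^2 + 4*t - 5)/(t*(t + 2))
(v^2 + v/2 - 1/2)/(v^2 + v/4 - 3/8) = 4*(v + 1)/(4*v + 3)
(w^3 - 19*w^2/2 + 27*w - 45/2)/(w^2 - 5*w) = w - 9/2 + 9/(2*w)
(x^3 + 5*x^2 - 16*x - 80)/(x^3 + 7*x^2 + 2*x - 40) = (x - 4)/(x - 2)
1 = 1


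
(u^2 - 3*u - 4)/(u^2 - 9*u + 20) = (u + 1)/(u - 5)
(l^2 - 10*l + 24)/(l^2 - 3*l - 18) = (l - 4)/(l + 3)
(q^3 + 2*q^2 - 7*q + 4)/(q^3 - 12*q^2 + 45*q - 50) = (q^3 + 2*q^2 - 7*q + 4)/(q^3 - 12*q^2 + 45*q - 50)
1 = 1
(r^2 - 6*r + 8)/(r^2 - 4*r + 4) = (r - 4)/(r - 2)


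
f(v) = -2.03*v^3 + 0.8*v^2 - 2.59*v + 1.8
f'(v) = -6.09*v^2 + 1.6*v - 2.59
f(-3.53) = 110.20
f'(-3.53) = -84.12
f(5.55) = -334.97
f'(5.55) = -181.30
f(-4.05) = 160.26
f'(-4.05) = -108.96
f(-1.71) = 18.72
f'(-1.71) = -23.13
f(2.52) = -32.13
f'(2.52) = -37.23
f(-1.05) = 7.75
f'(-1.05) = -10.98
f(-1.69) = 18.26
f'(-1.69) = -22.69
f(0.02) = 1.75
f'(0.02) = -2.56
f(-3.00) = 71.58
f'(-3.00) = -62.20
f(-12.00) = 3655.92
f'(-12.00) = -898.75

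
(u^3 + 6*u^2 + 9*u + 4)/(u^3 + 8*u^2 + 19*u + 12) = (u + 1)/(u + 3)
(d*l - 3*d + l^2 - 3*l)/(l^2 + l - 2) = (d*l - 3*d + l^2 - 3*l)/(l^2 + l - 2)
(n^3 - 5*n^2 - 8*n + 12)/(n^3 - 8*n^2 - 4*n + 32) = (n^2 - 7*n + 6)/(n^2 - 10*n + 16)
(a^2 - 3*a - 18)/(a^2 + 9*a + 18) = (a - 6)/(a + 6)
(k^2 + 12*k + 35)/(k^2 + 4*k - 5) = (k + 7)/(k - 1)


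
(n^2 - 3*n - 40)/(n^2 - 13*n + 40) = (n + 5)/(n - 5)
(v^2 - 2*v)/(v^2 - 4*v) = (v - 2)/(v - 4)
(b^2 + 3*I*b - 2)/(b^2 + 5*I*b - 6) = (b + I)/(b + 3*I)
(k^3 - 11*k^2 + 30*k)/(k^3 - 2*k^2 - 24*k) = (k - 5)/(k + 4)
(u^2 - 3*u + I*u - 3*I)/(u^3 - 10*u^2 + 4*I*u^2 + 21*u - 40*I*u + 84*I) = (u + I)/(u^2 + u*(-7 + 4*I) - 28*I)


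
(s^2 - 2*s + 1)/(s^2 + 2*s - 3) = (s - 1)/(s + 3)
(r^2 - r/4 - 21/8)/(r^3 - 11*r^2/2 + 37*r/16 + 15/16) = 2*(8*r^2 - 2*r - 21)/(16*r^3 - 88*r^2 + 37*r + 15)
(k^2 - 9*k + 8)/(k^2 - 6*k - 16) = (k - 1)/(k + 2)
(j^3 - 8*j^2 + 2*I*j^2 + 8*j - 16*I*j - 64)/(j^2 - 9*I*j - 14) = (j^2 + 4*j*(-2 + I) - 32*I)/(j - 7*I)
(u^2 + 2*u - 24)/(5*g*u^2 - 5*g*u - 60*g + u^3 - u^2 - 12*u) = (u + 6)/(5*g*u + 15*g + u^2 + 3*u)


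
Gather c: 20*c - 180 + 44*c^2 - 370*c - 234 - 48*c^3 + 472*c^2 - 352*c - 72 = -48*c^3 + 516*c^2 - 702*c - 486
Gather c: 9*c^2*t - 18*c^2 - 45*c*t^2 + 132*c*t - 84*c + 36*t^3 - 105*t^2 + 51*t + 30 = c^2*(9*t - 18) + c*(-45*t^2 + 132*t - 84) + 36*t^3 - 105*t^2 + 51*t + 30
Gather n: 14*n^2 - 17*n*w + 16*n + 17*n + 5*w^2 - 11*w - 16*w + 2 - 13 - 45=14*n^2 + n*(33 - 17*w) + 5*w^2 - 27*w - 56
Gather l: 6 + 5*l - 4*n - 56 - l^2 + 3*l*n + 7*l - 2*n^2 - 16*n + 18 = -l^2 + l*(3*n + 12) - 2*n^2 - 20*n - 32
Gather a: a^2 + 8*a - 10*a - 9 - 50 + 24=a^2 - 2*a - 35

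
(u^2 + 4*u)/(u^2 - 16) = u/(u - 4)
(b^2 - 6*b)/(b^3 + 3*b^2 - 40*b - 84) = b/(b^2 + 9*b + 14)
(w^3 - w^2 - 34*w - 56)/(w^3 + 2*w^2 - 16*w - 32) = (w - 7)/(w - 4)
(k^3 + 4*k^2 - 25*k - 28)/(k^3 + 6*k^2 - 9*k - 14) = (k - 4)/(k - 2)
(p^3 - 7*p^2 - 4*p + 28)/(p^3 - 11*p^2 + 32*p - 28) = (p + 2)/(p - 2)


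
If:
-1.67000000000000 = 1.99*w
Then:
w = -0.84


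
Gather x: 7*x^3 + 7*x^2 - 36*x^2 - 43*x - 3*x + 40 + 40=7*x^3 - 29*x^2 - 46*x + 80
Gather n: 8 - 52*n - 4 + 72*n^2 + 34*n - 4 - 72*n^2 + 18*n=0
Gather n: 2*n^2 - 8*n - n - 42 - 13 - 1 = 2*n^2 - 9*n - 56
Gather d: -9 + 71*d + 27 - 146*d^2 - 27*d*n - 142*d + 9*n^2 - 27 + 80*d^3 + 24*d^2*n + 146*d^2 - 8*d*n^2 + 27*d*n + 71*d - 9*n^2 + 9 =80*d^3 + 24*d^2*n - 8*d*n^2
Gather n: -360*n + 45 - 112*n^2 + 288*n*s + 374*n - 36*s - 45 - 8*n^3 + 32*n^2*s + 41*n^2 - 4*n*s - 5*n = -8*n^3 + n^2*(32*s - 71) + n*(284*s + 9) - 36*s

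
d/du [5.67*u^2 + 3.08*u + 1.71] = 11.34*u + 3.08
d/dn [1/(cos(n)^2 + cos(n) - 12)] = (2*cos(n) + 1)*sin(n)/(cos(n)^2 + cos(n) - 12)^2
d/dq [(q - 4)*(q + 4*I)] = 2*q - 4 + 4*I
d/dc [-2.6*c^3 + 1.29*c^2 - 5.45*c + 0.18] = -7.8*c^2 + 2.58*c - 5.45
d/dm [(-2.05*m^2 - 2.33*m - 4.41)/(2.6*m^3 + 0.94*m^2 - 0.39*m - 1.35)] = (5.33*m^4 + 12.116*m^3 + 37.3877*m^2 + 13.8258*m + 1.4256)/(6.76*m^6 + 4.888*m^5 - 1.1444*m^4 - 7.7532*m^3 - 2.3859*m^2 + 1.053*m + 1.8225)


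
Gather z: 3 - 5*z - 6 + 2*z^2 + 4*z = 2*z^2 - z - 3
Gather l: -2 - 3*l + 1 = -3*l - 1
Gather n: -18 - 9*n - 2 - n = -10*n - 20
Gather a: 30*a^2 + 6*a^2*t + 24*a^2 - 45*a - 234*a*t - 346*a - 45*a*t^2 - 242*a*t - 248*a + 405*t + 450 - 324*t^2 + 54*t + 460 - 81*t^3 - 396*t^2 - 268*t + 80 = a^2*(6*t + 54) + a*(-45*t^2 - 476*t - 639) - 81*t^3 - 720*t^2 + 191*t + 990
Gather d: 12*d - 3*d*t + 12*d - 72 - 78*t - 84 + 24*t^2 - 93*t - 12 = d*(24 - 3*t) + 24*t^2 - 171*t - 168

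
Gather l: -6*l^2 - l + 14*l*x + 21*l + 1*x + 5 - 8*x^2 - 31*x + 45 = -6*l^2 + l*(14*x + 20) - 8*x^2 - 30*x + 50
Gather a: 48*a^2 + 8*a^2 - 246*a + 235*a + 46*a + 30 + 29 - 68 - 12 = 56*a^2 + 35*a - 21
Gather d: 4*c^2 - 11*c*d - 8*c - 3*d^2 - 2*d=4*c^2 - 8*c - 3*d^2 + d*(-11*c - 2)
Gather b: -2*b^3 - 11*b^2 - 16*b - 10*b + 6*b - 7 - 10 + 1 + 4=-2*b^3 - 11*b^2 - 20*b - 12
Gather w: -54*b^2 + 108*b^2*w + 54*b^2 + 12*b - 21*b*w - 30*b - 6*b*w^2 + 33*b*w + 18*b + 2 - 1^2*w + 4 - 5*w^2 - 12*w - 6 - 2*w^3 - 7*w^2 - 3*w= -2*w^3 + w^2*(-6*b - 12) + w*(108*b^2 + 12*b - 16)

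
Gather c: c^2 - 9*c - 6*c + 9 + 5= c^2 - 15*c + 14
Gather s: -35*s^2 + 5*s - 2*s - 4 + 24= -35*s^2 + 3*s + 20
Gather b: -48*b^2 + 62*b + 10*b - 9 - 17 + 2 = -48*b^2 + 72*b - 24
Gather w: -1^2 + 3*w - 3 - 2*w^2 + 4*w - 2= -2*w^2 + 7*w - 6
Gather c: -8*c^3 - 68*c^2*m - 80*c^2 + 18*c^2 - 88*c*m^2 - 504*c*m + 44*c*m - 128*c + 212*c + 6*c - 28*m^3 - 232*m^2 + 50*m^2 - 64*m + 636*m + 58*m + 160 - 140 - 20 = -8*c^3 + c^2*(-68*m - 62) + c*(-88*m^2 - 460*m + 90) - 28*m^3 - 182*m^2 + 630*m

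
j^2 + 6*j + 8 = (j + 2)*(j + 4)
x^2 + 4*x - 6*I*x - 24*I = (x + 4)*(x - 6*I)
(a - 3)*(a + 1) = a^2 - 2*a - 3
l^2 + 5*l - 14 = (l - 2)*(l + 7)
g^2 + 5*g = g*(g + 5)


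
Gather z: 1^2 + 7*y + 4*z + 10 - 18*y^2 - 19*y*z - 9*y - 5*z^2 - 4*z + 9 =-18*y^2 - 19*y*z - 2*y - 5*z^2 + 20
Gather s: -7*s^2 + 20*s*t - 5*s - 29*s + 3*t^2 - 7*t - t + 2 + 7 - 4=-7*s^2 + s*(20*t - 34) + 3*t^2 - 8*t + 5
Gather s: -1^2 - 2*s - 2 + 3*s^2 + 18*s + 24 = 3*s^2 + 16*s + 21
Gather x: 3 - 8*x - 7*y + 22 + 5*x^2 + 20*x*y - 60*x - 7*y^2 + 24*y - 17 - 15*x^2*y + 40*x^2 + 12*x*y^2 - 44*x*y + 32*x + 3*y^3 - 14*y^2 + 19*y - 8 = x^2*(45 - 15*y) + x*(12*y^2 - 24*y - 36) + 3*y^3 - 21*y^2 + 36*y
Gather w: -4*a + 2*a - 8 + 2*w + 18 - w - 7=-2*a + w + 3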